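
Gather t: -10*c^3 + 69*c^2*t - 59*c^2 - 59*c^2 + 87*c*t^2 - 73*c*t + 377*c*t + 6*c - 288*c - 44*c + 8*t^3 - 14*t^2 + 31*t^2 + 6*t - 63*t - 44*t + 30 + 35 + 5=-10*c^3 - 118*c^2 - 326*c + 8*t^3 + t^2*(87*c + 17) + t*(69*c^2 + 304*c - 101) + 70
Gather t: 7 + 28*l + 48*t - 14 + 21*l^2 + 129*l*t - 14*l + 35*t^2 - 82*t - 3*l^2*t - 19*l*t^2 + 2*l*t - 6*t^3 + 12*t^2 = 21*l^2 + 14*l - 6*t^3 + t^2*(47 - 19*l) + t*(-3*l^2 + 131*l - 34) - 7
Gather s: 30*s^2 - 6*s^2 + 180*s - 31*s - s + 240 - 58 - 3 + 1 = 24*s^2 + 148*s + 180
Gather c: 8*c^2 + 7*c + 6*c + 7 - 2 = 8*c^2 + 13*c + 5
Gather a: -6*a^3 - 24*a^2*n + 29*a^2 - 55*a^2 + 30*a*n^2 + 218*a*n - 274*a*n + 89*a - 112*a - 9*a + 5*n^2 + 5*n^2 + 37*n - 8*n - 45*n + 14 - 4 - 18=-6*a^3 + a^2*(-24*n - 26) + a*(30*n^2 - 56*n - 32) + 10*n^2 - 16*n - 8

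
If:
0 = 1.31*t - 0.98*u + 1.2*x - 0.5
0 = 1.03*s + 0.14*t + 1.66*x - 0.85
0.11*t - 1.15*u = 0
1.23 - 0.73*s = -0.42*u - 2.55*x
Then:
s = 1.05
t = 0.60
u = 0.06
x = -0.19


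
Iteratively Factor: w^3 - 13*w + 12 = (w - 1)*(w^2 + w - 12) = (w - 1)*(w + 4)*(w - 3)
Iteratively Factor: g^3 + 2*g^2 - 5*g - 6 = (g + 1)*(g^2 + g - 6) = (g - 2)*(g + 1)*(g + 3)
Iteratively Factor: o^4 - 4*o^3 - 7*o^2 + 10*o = (o + 2)*(o^3 - 6*o^2 + 5*o) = (o - 1)*(o + 2)*(o^2 - 5*o) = (o - 5)*(o - 1)*(o + 2)*(o)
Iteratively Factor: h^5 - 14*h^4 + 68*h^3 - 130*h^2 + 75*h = (h - 1)*(h^4 - 13*h^3 + 55*h^2 - 75*h) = (h - 5)*(h - 1)*(h^3 - 8*h^2 + 15*h) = (h - 5)^2*(h - 1)*(h^2 - 3*h) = (h - 5)^2*(h - 3)*(h - 1)*(h)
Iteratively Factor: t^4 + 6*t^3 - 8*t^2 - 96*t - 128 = (t + 4)*(t^3 + 2*t^2 - 16*t - 32) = (t + 2)*(t + 4)*(t^2 - 16) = (t + 2)*(t + 4)^2*(t - 4)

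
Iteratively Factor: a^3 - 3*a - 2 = (a + 1)*(a^2 - a - 2) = (a - 2)*(a + 1)*(a + 1)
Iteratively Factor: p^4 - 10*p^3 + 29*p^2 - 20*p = (p)*(p^3 - 10*p^2 + 29*p - 20) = p*(p - 5)*(p^2 - 5*p + 4) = p*(p - 5)*(p - 1)*(p - 4)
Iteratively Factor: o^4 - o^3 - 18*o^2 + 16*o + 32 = (o - 4)*(o^3 + 3*o^2 - 6*o - 8) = (o - 4)*(o - 2)*(o^2 + 5*o + 4) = (o - 4)*(o - 2)*(o + 1)*(o + 4)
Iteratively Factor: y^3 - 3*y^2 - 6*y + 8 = (y - 4)*(y^2 + y - 2) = (y - 4)*(y + 2)*(y - 1)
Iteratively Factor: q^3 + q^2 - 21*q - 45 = (q + 3)*(q^2 - 2*q - 15) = (q - 5)*(q + 3)*(q + 3)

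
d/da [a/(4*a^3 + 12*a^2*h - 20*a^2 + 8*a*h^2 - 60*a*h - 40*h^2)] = (a^3 + 3*a^2*h - 5*a^2 + 2*a*h^2 - 15*a*h - a*(3*a^2 + 6*a*h - 10*a + 2*h^2 - 15*h) - 10*h^2)/(4*(a^3 + 3*a^2*h - 5*a^2 + 2*a*h^2 - 15*a*h - 10*h^2)^2)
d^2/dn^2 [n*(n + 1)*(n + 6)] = 6*n + 14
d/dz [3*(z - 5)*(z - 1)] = 6*z - 18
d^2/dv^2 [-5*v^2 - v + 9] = -10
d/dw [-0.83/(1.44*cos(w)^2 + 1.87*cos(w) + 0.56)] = -(2.3904*cos(w) + 1.5521)*sin(w)/(1.44*cos(w)^2 + 1.87*cos(w) + 0.56)^2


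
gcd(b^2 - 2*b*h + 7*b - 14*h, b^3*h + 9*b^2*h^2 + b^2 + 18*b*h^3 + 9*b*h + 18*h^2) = 1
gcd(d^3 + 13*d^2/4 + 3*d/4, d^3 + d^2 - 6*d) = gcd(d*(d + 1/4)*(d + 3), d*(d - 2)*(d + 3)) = d^2 + 3*d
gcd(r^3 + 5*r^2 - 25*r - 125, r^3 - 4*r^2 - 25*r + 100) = r^2 - 25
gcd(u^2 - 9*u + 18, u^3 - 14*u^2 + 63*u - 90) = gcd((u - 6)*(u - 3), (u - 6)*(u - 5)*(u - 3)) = u^2 - 9*u + 18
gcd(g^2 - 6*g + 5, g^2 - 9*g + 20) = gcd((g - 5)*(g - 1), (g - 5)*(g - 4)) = g - 5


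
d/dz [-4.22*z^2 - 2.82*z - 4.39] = -8.44*z - 2.82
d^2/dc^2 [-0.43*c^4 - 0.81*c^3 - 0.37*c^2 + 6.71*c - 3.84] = -5.16*c^2 - 4.86*c - 0.74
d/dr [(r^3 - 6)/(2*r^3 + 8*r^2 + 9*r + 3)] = (8*r^4 + 18*r^3 + 45*r^2 + 96*r + 54)/(4*r^6 + 32*r^5 + 100*r^4 + 156*r^3 + 129*r^2 + 54*r + 9)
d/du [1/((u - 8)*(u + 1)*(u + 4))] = (-(u - 8)*(u + 1) - (u - 8)*(u + 4) - (u + 1)*(u + 4))/((u - 8)^2*(u + 1)^2*(u + 4)^2)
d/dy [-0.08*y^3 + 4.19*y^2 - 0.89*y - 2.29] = -0.24*y^2 + 8.38*y - 0.89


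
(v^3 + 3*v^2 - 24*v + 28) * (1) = v^3 + 3*v^2 - 24*v + 28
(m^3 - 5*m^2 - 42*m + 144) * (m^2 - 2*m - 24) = m^5 - 7*m^4 - 56*m^3 + 348*m^2 + 720*m - 3456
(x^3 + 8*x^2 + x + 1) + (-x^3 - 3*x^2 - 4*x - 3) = 5*x^2 - 3*x - 2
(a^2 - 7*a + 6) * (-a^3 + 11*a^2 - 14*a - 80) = -a^5 + 18*a^4 - 97*a^3 + 84*a^2 + 476*a - 480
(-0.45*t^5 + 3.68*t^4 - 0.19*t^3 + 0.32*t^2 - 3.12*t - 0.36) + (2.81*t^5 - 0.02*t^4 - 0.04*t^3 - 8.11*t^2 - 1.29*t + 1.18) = 2.36*t^5 + 3.66*t^4 - 0.23*t^3 - 7.79*t^2 - 4.41*t + 0.82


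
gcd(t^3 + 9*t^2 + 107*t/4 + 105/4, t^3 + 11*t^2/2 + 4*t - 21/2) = t^2 + 13*t/2 + 21/2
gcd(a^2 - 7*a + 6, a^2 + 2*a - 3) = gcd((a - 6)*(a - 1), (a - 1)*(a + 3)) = a - 1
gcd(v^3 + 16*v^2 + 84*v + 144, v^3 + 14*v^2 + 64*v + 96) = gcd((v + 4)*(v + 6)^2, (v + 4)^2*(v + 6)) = v^2 + 10*v + 24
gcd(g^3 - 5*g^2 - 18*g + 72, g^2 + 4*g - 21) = g - 3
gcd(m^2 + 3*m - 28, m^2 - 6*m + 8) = m - 4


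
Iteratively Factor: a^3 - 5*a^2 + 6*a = (a - 2)*(a^2 - 3*a) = a*(a - 2)*(a - 3)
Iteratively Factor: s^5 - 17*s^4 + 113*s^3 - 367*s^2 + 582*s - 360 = (s - 4)*(s^4 - 13*s^3 + 61*s^2 - 123*s + 90) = (s - 4)*(s - 2)*(s^3 - 11*s^2 + 39*s - 45) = (s - 5)*(s - 4)*(s - 2)*(s^2 - 6*s + 9) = (s - 5)*(s - 4)*(s - 3)*(s - 2)*(s - 3)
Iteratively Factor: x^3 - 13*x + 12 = (x - 1)*(x^2 + x - 12) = (x - 1)*(x + 4)*(x - 3)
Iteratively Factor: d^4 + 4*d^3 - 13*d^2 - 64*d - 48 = (d - 4)*(d^3 + 8*d^2 + 19*d + 12) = (d - 4)*(d + 3)*(d^2 + 5*d + 4) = (d - 4)*(d + 1)*(d + 3)*(d + 4)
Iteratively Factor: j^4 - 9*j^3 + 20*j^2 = (j - 5)*(j^3 - 4*j^2) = (j - 5)*(j - 4)*(j^2) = j*(j - 5)*(j - 4)*(j)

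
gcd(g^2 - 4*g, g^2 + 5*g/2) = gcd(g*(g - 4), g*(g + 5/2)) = g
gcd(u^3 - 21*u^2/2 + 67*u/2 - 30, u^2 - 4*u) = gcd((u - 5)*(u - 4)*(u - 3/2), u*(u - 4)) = u - 4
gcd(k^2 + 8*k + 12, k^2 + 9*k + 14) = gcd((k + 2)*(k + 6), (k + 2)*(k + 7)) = k + 2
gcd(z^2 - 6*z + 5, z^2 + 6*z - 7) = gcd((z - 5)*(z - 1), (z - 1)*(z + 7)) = z - 1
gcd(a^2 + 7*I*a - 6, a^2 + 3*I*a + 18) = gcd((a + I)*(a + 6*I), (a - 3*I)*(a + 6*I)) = a + 6*I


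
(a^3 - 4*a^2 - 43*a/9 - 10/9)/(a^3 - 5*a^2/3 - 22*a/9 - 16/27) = 3*(a - 5)/(3*a - 8)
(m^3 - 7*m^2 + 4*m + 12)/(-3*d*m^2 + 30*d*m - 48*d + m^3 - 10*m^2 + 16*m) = (-m^2 + 5*m + 6)/(3*d*m - 24*d - m^2 + 8*m)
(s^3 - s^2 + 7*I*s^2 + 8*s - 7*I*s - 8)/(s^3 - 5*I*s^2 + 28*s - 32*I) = (s^2 + s*(-1 + 8*I) - 8*I)/(s^2 - 4*I*s + 32)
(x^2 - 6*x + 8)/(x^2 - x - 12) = (x - 2)/(x + 3)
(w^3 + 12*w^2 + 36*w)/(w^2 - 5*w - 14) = w*(w^2 + 12*w + 36)/(w^2 - 5*w - 14)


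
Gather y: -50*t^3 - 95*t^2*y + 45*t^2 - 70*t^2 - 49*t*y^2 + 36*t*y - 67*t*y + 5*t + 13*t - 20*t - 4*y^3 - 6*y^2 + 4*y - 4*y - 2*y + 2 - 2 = -50*t^3 - 25*t^2 - 2*t - 4*y^3 + y^2*(-49*t - 6) + y*(-95*t^2 - 31*t - 2)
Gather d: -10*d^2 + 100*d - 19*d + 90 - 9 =-10*d^2 + 81*d + 81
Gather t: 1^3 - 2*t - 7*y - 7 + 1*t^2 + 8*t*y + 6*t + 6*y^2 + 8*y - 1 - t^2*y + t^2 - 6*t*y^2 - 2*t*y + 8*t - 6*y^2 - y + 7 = t^2*(2 - y) + t*(-6*y^2 + 6*y + 12)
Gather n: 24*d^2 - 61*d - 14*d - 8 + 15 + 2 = 24*d^2 - 75*d + 9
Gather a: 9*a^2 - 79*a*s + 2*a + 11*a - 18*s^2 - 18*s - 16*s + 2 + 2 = 9*a^2 + a*(13 - 79*s) - 18*s^2 - 34*s + 4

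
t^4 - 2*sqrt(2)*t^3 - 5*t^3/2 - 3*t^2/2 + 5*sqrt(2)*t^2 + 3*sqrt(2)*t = t*(t - 3)*(t + 1/2)*(t - 2*sqrt(2))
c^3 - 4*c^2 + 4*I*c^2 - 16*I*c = c*(c - 4)*(c + 4*I)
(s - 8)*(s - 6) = s^2 - 14*s + 48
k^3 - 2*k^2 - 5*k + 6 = (k - 3)*(k - 1)*(k + 2)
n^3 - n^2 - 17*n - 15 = (n - 5)*(n + 1)*(n + 3)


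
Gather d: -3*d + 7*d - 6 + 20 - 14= 4*d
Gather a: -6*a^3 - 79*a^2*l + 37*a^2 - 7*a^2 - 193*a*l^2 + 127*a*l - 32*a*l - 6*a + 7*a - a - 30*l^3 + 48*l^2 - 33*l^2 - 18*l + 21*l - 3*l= -6*a^3 + a^2*(30 - 79*l) + a*(-193*l^2 + 95*l) - 30*l^3 + 15*l^2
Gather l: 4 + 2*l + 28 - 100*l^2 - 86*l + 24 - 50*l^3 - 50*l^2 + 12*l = -50*l^3 - 150*l^2 - 72*l + 56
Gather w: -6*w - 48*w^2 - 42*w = -48*w^2 - 48*w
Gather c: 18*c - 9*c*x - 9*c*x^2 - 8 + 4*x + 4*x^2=c*(-9*x^2 - 9*x + 18) + 4*x^2 + 4*x - 8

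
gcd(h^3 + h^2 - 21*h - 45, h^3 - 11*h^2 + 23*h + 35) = h - 5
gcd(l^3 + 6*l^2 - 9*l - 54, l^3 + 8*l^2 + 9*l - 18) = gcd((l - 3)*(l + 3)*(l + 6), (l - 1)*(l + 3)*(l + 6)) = l^2 + 9*l + 18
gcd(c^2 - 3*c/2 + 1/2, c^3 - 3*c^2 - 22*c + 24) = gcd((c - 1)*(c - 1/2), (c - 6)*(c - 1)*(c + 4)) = c - 1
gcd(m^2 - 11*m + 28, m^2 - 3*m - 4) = m - 4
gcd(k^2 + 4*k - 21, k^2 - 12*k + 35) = 1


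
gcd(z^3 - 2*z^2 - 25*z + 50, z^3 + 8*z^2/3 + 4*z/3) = 1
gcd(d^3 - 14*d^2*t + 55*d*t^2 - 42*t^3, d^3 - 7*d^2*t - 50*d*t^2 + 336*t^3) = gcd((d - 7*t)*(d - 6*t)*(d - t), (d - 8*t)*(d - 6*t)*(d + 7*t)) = -d + 6*t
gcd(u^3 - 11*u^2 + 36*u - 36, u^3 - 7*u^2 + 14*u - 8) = u - 2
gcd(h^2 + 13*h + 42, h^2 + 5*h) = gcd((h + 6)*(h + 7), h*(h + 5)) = 1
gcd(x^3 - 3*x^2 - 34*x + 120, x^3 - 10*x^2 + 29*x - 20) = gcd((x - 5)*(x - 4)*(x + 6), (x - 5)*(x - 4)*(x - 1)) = x^2 - 9*x + 20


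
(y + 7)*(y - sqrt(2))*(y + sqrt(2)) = y^3 + 7*y^2 - 2*y - 14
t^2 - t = t*(t - 1)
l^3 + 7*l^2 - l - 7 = (l - 1)*(l + 1)*(l + 7)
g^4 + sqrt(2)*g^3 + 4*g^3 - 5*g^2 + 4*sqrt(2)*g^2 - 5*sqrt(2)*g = g*(g - 1)*(g + 5)*(g + sqrt(2))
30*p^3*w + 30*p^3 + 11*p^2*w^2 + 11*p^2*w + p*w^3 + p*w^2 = (5*p + w)*(6*p + w)*(p*w + p)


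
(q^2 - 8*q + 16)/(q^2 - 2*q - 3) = (-q^2 + 8*q - 16)/(-q^2 + 2*q + 3)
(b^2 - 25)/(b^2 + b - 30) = (b + 5)/(b + 6)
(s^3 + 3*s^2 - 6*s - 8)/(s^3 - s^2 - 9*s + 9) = (s^3 + 3*s^2 - 6*s - 8)/(s^3 - s^2 - 9*s + 9)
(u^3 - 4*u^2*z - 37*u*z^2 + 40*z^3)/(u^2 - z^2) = (u^2 - 3*u*z - 40*z^2)/(u + z)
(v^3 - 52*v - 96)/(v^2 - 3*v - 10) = (v^2 - 2*v - 48)/(v - 5)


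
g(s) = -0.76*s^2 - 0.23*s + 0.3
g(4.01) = -12.84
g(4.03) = -12.97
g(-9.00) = -59.19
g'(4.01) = -6.33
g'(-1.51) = 2.07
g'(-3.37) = 4.89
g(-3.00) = -5.85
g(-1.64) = -1.37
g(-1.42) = -0.91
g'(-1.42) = 1.93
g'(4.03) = -6.36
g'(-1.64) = 2.26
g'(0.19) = -0.52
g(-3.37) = -7.56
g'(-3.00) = 4.33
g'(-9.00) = 13.45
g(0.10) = 0.27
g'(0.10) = -0.38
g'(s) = -1.52*s - 0.23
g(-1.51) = -1.09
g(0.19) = 0.23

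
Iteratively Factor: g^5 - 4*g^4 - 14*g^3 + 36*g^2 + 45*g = (g - 3)*(g^4 - g^3 - 17*g^2 - 15*g) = (g - 3)*(g + 3)*(g^3 - 4*g^2 - 5*g) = (g - 3)*(g + 1)*(g + 3)*(g^2 - 5*g) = (g - 5)*(g - 3)*(g + 1)*(g + 3)*(g)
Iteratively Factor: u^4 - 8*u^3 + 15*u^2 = (u)*(u^3 - 8*u^2 + 15*u) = u*(u - 3)*(u^2 - 5*u) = u*(u - 5)*(u - 3)*(u)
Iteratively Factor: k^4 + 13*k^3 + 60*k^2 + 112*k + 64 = (k + 4)*(k^3 + 9*k^2 + 24*k + 16) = (k + 4)^2*(k^2 + 5*k + 4) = (k + 1)*(k + 4)^2*(k + 4)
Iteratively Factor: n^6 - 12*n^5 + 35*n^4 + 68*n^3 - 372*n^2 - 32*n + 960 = (n + 2)*(n^5 - 14*n^4 + 63*n^3 - 58*n^2 - 256*n + 480) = (n - 4)*(n + 2)*(n^4 - 10*n^3 + 23*n^2 + 34*n - 120) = (n - 4)^2*(n + 2)*(n^3 - 6*n^2 - n + 30) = (n - 4)^2*(n - 3)*(n + 2)*(n^2 - 3*n - 10) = (n - 5)*(n - 4)^2*(n - 3)*(n + 2)*(n + 2)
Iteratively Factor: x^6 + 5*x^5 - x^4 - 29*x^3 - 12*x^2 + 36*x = (x)*(x^5 + 5*x^4 - x^3 - 29*x^2 - 12*x + 36) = x*(x + 3)*(x^4 + 2*x^3 - 7*x^2 - 8*x + 12) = x*(x - 1)*(x + 3)*(x^3 + 3*x^2 - 4*x - 12) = x*(x - 1)*(x + 2)*(x + 3)*(x^2 + x - 6) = x*(x - 2)*(x - 1)*(x + 2)*(x + 3)*(x + 3)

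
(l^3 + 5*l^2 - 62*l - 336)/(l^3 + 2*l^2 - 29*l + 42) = (l^2 - 2*l - 48)/(l^2 - 5*l + 6)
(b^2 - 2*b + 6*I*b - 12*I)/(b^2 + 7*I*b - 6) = (b - 2)/(b + I)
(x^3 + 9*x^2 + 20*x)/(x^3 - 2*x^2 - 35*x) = (x + 4)/(x - 7)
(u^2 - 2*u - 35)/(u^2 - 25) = (u - 7)/(u - 5)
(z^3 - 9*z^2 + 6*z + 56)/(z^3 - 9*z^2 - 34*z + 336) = (z^2 - 2*z - 8)/(z^2 - 2*z - 48)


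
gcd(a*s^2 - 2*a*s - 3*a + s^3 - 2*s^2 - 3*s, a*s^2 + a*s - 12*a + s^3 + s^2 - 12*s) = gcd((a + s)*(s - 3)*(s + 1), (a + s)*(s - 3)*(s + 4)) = a*s - 3*a + s^2 - 3*s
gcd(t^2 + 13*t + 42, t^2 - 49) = t + 7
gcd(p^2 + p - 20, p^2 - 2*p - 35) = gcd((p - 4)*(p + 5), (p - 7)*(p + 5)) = p + 5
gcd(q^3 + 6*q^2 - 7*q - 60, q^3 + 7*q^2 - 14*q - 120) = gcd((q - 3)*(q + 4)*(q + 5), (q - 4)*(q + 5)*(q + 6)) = q + 5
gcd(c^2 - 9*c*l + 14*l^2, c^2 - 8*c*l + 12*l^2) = c - 2*l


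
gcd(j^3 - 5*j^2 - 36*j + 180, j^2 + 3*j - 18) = j + 6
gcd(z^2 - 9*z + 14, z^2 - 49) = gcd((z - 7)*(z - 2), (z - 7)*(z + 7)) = z - 7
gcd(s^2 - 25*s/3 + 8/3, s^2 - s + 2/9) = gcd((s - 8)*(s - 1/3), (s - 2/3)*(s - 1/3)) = s - 1/3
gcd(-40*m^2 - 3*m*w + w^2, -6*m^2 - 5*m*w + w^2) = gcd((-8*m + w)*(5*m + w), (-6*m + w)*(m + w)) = 1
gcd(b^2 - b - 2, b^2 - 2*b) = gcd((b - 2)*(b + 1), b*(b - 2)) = b - 2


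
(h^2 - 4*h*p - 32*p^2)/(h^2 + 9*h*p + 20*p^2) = (h - 8*p)/(h + 5*p)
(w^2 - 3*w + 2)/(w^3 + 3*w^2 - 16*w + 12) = 1/(w + 6)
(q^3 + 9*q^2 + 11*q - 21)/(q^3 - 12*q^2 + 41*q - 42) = (q^3 + 9*q^2 + 11*q - 21)/(q^3 - 12*q^2 + 41*q - 42)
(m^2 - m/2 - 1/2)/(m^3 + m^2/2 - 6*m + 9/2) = (2*m + 1)/(2*m^2 + 3*m - 9)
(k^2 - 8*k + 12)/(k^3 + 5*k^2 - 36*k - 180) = (k - 2)/(k^2 + 11*k + 30)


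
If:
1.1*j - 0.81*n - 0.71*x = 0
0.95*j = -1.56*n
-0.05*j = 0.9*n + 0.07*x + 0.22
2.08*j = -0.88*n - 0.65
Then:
No Solution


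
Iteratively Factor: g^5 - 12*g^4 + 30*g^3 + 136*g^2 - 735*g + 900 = (g - 5)*(g^4 - 7*g^3 - 5*g^2 + 111*g - 180) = (g - 5)*(g + 4)*(g^3 - 11*g^2 + 39*g - 45) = (g - 5)*(g - 3)*(g + 4)*(g^2 - 8*g + 15) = (g - 5)*(g - 3)^2*(g + 4)*(g - 5)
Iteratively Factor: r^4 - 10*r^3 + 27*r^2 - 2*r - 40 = (r - 2)*(r^3 - 8*r^2 + 11*r + 20) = (r - 4)*(r - 2)*(r^2 - 4*r - 5) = (r - 4)*(r - 2)*(r + 1)*(r - 5)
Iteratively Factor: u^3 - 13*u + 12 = (u - 1)*(u^2 + u - 12) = (u - 3)*(u - 1)*(u + 4)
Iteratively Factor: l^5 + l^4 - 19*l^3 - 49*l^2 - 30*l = (l + 2)*(l^4 - l^3 - 17*l^2 - 15*l) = (l + 1)*(l + 2)*(l^3 - 2*l^2 - 15*l) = l*(l + 1)*(l + 2)*(l^2 - 2*l - 15) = l*(l - 5)*(l + 1)*(l + 2)*(l + 3)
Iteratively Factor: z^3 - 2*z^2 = (z)*(z^2 - 2*z) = z*(z - 2)*(z)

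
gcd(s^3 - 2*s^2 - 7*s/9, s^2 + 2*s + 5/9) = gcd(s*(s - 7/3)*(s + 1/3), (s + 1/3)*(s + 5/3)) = s + 1/3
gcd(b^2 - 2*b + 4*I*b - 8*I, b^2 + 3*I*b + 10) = 1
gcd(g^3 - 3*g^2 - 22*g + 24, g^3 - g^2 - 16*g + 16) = g^2 + 3*g - 4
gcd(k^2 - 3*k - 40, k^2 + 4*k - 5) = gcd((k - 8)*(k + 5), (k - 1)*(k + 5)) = k + 5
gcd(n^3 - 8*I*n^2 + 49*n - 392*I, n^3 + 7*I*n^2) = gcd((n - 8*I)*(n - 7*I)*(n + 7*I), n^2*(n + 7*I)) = n + 7*I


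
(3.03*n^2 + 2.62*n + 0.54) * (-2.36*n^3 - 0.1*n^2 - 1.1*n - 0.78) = -7.1508*n^5 - 6.4862*n^4 - 4.8694*n^3 - 5.2994*n^2 - 2.6376*n - 0.4212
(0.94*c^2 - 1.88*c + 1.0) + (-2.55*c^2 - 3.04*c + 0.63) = -1.61*c^2 - 4.92*c + 1.63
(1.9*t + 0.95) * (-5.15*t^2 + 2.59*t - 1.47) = -9.785*t^3 + 0.0284999999999993*t^2 - 0.3325*t - 1.3965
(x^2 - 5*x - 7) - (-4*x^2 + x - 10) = 5*x^2 - 6*x + 3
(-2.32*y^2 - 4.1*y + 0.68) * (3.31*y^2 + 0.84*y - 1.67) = -7.6792*y^4 - 15.5198*y^3 + 2.6812*y^2 + 7.4182*y - 1.1356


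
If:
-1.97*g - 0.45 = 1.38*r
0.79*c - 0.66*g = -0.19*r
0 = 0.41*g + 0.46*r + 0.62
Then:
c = 2.32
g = 1.91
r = -3.05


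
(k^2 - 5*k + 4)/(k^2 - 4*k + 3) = (k - 4)/(k - 3)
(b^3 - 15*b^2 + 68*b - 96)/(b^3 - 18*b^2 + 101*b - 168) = (b - 4)/(b - 7)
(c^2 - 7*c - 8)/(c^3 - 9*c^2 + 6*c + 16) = 1/(c - 2)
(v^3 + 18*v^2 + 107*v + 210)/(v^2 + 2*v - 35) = (v^2 + 11*v + 30)/(v - 5)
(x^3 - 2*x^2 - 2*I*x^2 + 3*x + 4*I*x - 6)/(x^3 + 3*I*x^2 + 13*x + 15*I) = (x - 2)/(x + 5*I)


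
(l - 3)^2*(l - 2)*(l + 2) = l^4 - 6*l^3 + 5*l^2 + 24*l - 36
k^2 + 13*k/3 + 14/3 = (k + 2)*(k + 7/3)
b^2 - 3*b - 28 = (b - 7)*(b + 4)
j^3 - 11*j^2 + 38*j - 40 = (j - 5)*(j - 4)*(j - 2)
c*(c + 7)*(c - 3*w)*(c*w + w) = c^4*w - 3*c^3*w^2 + 8*c^3*w - 24*c^2*w^2 + 7*c^2*w - 21*c*w^2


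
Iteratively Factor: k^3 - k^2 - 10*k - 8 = (k - 4)*(k^2 + 3*k + 2) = (k - 4)*(k + 2)*(k + 1)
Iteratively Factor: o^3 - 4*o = (o + 2)*(o^2 - 2*o) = o*(o + 2)*(o - 2)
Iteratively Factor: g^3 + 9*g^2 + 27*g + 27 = (g + 3)*(g^2 + 6*g + 9) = (g + 3)^2*(g + 3)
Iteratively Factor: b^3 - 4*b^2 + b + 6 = (b + 1)*(b^2 - 5*b + 6) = (b - 2)*(b + 1)*(b - 3)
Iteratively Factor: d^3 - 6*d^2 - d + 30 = (d + 2)*(d^2 - 8*d + 15) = (d - 5)*(d + 2)*(d - 3)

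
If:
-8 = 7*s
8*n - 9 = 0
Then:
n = 9/8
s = -8/7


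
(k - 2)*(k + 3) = k^2 + k - 6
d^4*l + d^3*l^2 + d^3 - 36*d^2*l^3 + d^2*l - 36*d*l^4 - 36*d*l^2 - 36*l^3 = (d - 6*l)*(d + l)*(d + 6*l)*(d*l + 1)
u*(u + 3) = u^2 + 3*u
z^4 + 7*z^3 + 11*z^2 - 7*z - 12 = (z - 1)*(z + 1)*(z + 3)*(z + 4)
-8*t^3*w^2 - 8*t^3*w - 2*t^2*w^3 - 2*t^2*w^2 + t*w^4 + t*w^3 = w*(-4*t + w)*(2*t + w)*(t*w + t)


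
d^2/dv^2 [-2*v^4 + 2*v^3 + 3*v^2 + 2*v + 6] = -24*v^2 + 12*v + 6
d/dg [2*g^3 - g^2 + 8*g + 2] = 6*g^2 - 2*g + 8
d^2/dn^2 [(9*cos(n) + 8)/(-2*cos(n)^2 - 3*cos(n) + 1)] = (324*sin(n)^4*cos(n) + 74*sin(n)^4 - 119*sin(n)^2 - 246*cos(n) + 117*cos(3*n) - 18*cos(5*n) - 185)/(-2*sin(n)^2 + 3*cos(n) + 1)^3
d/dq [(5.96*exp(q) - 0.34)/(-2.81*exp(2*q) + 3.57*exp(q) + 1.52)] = (16.7476*exp(2*q) - 1.9108*exp(q) + 10.273)*exp(q)/(7.8961*exp(4*q) - 20.0634*exp(3*q) + 4.2025*exp(2*q) + 10.8528*exp(q) + 2.3104)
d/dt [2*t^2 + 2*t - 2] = 4*t + 2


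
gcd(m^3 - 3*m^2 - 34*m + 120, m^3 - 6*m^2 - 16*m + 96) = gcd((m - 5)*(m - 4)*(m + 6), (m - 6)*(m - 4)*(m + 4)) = m - 4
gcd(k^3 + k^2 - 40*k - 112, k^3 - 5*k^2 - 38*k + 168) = k - 7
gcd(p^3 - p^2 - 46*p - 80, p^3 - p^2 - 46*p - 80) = p^3 - p^2 - 46*p - 80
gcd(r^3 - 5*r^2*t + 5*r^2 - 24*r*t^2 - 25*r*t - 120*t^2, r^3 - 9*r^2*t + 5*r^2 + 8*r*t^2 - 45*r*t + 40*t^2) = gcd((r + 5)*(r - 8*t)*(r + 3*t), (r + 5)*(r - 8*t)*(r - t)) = r^2 - 8*r*t + 5*r - 40*t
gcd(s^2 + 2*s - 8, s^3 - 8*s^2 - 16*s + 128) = s + 4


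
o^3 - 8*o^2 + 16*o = o*(o - 4)^2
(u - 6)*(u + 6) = u^2 - 36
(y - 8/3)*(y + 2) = y^2 - 2*y/3 - 16/3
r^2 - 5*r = r*(r - 5)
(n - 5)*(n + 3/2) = n^2 - 7*n/2 - 15/2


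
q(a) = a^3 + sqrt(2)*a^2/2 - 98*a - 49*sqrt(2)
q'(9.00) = 157.73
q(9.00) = -165.02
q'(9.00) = 157.73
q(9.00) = -165.02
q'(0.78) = -95.07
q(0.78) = -144.83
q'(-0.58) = -97.81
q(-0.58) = -12.41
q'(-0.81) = -97.18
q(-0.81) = 10.02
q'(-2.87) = -77.35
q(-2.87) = 194.15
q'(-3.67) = -62.78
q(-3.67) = 250.46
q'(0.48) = -96.63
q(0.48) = -116.06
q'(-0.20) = -98.16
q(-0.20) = -49.68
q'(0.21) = -97.57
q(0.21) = -89.84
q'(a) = 3*a^2 + sqrt(2)*a - 98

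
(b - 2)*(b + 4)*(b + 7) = b^3 + 9*b^2 + 6*b - 56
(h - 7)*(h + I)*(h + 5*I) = h^3 - 7*h^2 + 6*I*h^2 - 5*h - 42*I*h + 35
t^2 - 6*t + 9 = (t - 3)^2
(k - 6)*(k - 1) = k^2 - 7*k + 6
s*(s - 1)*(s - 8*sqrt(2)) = s^3 - 8*sqrt(2)*s^2 - s^2 + 8*sqrt(2)*s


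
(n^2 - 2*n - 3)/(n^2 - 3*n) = (n + 1)/n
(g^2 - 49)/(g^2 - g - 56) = (g - 7)/(g - 8)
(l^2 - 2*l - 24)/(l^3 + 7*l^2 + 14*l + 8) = (l - 6)/(l^2 + 3*l + 2)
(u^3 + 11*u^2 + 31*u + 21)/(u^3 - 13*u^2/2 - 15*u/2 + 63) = 2*(u^2 + 8*u + 7)/(2*u^2 - 19*u + 42)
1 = 1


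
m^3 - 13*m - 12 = (m - 4)*(m + 1)*(m + 3)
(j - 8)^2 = j^2 - 16*j + 64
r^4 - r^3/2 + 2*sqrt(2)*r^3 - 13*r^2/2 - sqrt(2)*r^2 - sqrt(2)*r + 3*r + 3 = (r - 1)*(r + 1/2)*(r - sqrt(2))*(r + 3*sqrt(2))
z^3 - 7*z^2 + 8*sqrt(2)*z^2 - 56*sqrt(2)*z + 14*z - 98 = (z - 7)*(z + sqrt(2))*(z + 7*sqrt(2))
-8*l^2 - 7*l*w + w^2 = (-8*l + w)*(l + w)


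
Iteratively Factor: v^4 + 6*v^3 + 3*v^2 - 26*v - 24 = (v - 2)*(v^3 + 8*v^2 + 19*v + 12) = (v - 2)*(v + 4)*(v^2 + 4*v + 3) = (v - 2)*(v + 3)*(v + 4)*(v + 1)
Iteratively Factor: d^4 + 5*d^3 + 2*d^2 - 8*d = (d + 2)*(d^3 + 3*d^2 - 4*d) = (d + 2)*(d + 4)*(d^2 - d) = (d - 1)*(d + 2)*(d + 4)*(d)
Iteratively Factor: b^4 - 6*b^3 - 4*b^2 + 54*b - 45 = (b + 3)*(b^3 - 9*b^2 + 23*b - 15) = (b - 1)*(b + 3)*(b^2 - 8*b + 15) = (b - 3)*(b - 1)*(b + 3)*(b - 5)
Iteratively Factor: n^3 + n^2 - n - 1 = (n + 1)*(n^2 - 1) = (n + 1)^2*(n - 1)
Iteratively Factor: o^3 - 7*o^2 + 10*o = (o - 2)*(o^2 - 5*o) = (o - 5)*(o - 2)*(o)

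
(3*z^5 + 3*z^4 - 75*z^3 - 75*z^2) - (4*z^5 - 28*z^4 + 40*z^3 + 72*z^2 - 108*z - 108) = -z^5 + 31*z^4 - 115*z^3 - 147*z^2 + 108*z + 108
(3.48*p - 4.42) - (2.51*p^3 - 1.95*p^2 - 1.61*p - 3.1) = -2.51*p^3 + 1.95*p^2 + 5.09*p - 1.32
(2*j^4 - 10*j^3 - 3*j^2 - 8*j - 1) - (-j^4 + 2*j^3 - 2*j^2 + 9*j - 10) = 3*j^4 - 12*j^3 - j^2 - 17*j + 9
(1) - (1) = 0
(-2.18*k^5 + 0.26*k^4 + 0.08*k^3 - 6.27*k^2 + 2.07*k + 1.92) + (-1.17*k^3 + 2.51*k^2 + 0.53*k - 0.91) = -2.18*k^5 + 0.26*k^4 - 1.09*k^3 - 3.76*k^2 + 2.6*k + 1.01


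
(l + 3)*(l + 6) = l^2 + 9*l + 18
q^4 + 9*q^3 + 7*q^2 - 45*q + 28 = (q - 1)^2*(q + 4)*(q + 7)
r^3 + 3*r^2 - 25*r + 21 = (r - 3)*(r - 1)*(r + 7)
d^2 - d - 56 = (d - 8)*(d + 7)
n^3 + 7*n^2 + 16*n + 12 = (n + 2)^2*(n + 3)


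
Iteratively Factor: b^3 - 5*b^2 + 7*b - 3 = (b - 3)*(b^2 - 2*b + 1) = (b - 3)*(b - 1)*(b - 1)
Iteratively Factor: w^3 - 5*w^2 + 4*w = (w - 1)*(w^2 - 4*w) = (w - 4)*(w - 1)*(w)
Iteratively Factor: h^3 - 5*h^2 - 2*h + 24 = (h + 2)*(h^2 - 7*h + 12) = (h - 3)*(h + 2)*(h - 4)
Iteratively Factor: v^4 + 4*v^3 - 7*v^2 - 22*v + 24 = (v + 3)*(v^3 + v^2 - 10*v + 8) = (v - 1)*(v + 3)*(v^2 + 2*v - 8) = (v - 2)*(v - 1)*(v + 3)*(v + 4)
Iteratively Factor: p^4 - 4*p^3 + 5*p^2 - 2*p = (p - 2)*(p^3 - 2*p^2 + p) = p*(p - 2)*(p^2 - 2*p + 1) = p*(p - 2)*(p - 1)*(p - 1)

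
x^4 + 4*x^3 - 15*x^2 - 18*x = x*(x - 3)*(x + 1)*(x + 6)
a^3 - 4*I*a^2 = a^2*(a - 4*I)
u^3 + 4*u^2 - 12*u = u*(u - 2)*(u + 6)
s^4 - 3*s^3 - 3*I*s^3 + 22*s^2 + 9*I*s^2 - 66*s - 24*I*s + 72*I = (s - 3)*(s - 6*I)*(s - I)*(s + 4*I)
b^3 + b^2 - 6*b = b*(b - 2)*(b + 3)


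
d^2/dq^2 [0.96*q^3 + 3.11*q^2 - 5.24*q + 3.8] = 5.76*q + 6.22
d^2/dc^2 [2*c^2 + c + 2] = 4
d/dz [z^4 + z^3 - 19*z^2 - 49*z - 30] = 4*z^3 + 3*z^2 - 38*z - 49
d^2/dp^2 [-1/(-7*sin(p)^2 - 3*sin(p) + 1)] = (-196*sin(p)^4 - 63*sin(p)^3 + 257*sin(p)^2 + 123*sin(p) + 32)/(7*sin(p)^2 + 3*sin(p) - 1)^3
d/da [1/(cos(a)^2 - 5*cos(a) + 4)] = (2*cos(a) - 5)*sin(a)/(cos(a)^2 - 5*cos(a) + 4)^2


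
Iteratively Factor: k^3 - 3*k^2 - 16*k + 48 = (k - 3)*(k^2 - 16) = (k - 3)*(k + 4)*(k - 4)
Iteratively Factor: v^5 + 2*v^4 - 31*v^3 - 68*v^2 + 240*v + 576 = (v + 3)*(v^4 - v^3 - 28*v^2 + 16*v + 192) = (v - 4)*(v + 3)*(v^3 + 3*v^2 - 16*v - 48) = (v - 4)^2*(v + 3)*(v^2 + 7*v + 12) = (v - 4)^2*(v + 3)^2*(v + 4)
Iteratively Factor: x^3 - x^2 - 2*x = (x)*(x^2 - x - 2) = x*(x + 1)*(x - 2)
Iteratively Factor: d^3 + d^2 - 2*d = (d - 1)*(d^2 + 2*d) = (d - 1)*(d + 2)*(d)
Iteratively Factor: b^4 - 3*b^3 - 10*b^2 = (b)*(b^3 - 3*b^2 - 10*b) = b*(b - 5)*(b^2 + 2*b) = b*(b - 5)*(b + 2)*(b)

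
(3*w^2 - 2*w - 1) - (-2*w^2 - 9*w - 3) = 5*w^2 + 7*w + 2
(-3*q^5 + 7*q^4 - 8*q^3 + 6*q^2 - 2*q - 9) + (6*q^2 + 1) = -3*q^5 + 7*q^4 - 8*q^3 + 12*q^2 - 2*q - 8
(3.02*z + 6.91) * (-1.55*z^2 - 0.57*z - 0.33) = -4.681*z^3 - 12.4319*z^2 - 4.9353*z - 2.2803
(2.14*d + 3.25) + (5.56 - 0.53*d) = 1.61*d + 8.81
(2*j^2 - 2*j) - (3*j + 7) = 2*j^2 - 5*j - 7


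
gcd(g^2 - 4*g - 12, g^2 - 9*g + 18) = g - 6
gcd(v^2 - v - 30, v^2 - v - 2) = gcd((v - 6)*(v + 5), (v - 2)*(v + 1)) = 1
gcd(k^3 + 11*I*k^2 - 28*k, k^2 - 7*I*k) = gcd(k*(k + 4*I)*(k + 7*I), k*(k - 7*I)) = k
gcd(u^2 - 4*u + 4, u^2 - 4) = u - 2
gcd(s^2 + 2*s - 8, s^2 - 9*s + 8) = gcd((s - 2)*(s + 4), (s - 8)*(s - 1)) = 1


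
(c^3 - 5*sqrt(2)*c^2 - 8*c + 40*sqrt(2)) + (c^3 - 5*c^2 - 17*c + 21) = 2*c^3 - 5*sqrt(2)*c^2 - 5*c^2 - 25*c + 21 + 40*sqrt(2)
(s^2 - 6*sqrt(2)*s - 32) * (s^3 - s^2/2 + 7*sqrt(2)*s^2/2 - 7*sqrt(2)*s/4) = s^5 - 5*sqrt(2)*s^4/2 - s^4/2 - 74*s^3 + 5*sqrt(2)*s^3/4 - 112*sqrt(2)*s^2 + 37*s^2 + 56*sqrt(2)*s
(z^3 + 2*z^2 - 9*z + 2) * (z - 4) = z^4 - 2*z^3 - 17*z^2 + 38*z - 8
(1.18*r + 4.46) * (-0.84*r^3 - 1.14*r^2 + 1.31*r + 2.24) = -0.9912*r^4 - 5.0916*r^3 - 3.5386*r^2 + 8.4858*r + 9.9904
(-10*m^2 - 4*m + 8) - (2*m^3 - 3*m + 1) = -2*m^3 - 10*m^2 - m + 7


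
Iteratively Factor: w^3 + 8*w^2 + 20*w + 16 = (w + 2)*(w^2 + 6*w + 8) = (w + 2)^2*(w + 4)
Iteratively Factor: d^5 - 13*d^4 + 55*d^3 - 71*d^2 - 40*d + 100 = (d - 5)*(d^4 - 8*d^3 + 15*d^2 + 4*d - 20) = (d - 5)*(d + 1)*(d^3 - 9*d^2 + 24*d - 20) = (d - 5)^2*(d + 1)*(d^2 - 4*d + 4) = (d - 5)^2*(d - 2)*(d + 1)*(d - 2)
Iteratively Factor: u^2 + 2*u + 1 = (u + 1)*(u + 1)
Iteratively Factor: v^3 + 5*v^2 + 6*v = (v + 2)*(v^2 + 3*v) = (v + 2)*(v + 3)*(v)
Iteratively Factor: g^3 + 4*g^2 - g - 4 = (g + 1)*(g^2 + 3*g - 4) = (g - 1)*(g + 1)*(g + 4)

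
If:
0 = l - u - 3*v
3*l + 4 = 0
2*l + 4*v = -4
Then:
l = -4/3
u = -1/3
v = -1/3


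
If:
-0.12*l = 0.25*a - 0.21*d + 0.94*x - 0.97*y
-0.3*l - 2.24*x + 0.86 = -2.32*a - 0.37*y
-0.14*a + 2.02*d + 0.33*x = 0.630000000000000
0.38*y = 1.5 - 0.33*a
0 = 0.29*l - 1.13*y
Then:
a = 1.54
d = 0.25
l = 10.18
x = 1.04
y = 2.61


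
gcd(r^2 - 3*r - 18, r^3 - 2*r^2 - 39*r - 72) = r + 3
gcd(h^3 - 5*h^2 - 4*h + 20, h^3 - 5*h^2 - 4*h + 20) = h^3 - 5*h^2 - 4*h + 20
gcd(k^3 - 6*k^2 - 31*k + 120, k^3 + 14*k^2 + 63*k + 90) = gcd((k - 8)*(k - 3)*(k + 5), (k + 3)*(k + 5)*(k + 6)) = k + 5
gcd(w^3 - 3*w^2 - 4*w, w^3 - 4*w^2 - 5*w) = w^2 + w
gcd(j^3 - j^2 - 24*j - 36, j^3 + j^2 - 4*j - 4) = j + 2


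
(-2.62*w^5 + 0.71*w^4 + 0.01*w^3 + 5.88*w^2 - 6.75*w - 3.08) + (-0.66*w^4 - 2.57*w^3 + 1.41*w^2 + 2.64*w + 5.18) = -2.62*w^5 + 0.0499999999999999*w^4 - 2.56*w^3 + 7.29*w^2 - 4.11*w + 2.1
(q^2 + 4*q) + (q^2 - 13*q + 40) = 2*q^2 - 9*q + 40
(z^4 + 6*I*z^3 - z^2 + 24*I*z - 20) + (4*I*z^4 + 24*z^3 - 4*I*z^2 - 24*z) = z^4 + 4*I*z^4 + 24*z^3 + 6*I*z^3 - z^2 - 4*I*z^2 - 24*z + 24*I*z - 20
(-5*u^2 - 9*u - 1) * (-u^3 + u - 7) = 5*u^5 + 9*u^4 - 4*u^3 + 26*u^2 + 62*u + 7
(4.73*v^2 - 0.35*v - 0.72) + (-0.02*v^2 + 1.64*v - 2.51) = 4.71*v^2 + 1.29*v - 3.23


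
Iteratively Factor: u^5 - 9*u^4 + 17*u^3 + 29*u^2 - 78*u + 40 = (u - 4)*(u^4 - 5*u^3 - 3*u^2 + 17*u - 10) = (u - 5)*(u - 4)*(u^3 - 3*u + 2) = (u - 5)*(u - 4)*(u + 2)*(u^2 - 2*u + 1) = (u - 5)*(u - 4)*(u - 1)*(u + 2)*(u - 1)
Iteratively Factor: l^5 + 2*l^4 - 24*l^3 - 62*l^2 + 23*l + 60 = (l + 3)*(l^4 - l^3 - 21*l^2 + l + 20) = (l + 3)*(l + 4)*(l^3 - 5*l^2 - l + 5) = (l + 1)*(l + 3)*(l + 4)*(l^2 - 6*l + 5) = (l - 1)*(l + 1)*(l + 3)*(l + 4)*(l - 5)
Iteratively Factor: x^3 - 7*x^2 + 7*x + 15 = (x + 1)*(x^2 - 8*x + 15) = (x - 3)*(x + 1)*(x - 5)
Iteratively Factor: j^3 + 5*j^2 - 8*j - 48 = (j - 3)*(j^2 + 8*j + 16) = (j - 3)*(j + 4)*(j + 4)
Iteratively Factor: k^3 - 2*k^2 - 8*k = (k + 2)*(k^2 - 4*k) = (k - 4)*(k + 2)*(k)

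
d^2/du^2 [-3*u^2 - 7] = -6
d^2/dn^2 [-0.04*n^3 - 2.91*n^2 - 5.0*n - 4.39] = -0.24*n - 5.82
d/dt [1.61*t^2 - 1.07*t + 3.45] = 3.22*t - 1.07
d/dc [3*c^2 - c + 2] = 6*c - 1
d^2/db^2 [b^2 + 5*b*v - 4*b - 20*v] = 2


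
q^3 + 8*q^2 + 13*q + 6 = (q + 1)^2*(q + 6)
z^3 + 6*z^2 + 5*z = z*(z + 1)*(z + 5)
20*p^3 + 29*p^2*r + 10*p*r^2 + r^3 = (p + r)*(4*p + r)*(5*p + r)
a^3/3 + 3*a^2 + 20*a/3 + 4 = (a/3 + 1/3)*(a + 2)*(a + 6)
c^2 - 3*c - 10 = (c - 5)*(c + 2)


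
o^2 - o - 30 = (o - 6)*(o + 5)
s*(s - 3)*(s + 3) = s^3 - 9*s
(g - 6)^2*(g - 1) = g^3 - 13*g^2 + 48*g - 36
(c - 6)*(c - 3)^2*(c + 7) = c^4 - 5*c^3 - 39*c^2 + 261*c - 378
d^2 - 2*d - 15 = (d - 5)*(d + 3)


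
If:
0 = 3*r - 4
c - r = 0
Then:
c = 4/3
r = 4/3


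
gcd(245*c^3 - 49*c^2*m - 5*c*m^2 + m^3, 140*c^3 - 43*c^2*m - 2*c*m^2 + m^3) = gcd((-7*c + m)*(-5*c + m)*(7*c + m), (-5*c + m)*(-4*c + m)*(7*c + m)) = 35*c^2 - 2*c*m - m^2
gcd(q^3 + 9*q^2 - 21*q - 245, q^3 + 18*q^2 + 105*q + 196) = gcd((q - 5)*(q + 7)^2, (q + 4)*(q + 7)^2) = q^2 + 14*q + 49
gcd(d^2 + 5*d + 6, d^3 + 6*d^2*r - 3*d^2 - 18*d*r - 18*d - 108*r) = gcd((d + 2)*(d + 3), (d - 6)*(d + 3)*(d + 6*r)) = d + 3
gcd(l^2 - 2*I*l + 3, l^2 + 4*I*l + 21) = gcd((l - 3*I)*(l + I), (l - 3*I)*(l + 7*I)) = l - 3*I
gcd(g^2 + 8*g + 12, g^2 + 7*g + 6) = g + 6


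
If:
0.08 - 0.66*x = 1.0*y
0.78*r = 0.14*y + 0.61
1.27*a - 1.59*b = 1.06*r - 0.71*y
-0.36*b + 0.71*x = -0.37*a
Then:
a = 14.4741589455548*y - 3.32011542995525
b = 11.8880034280492*y - 3.17328361950788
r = 0.179487179487179*y + 0.782051282051282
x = 0.121212121212121 - 1.51515151515152*y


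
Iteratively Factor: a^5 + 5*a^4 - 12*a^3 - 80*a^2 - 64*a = (a + 1)*(a^4 + 4*a^3 - 16*a^2 - 64*a) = a*(a + 1)*(a^3 + 4*a^2 - 16*a - 64) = a*(a - 4)*(a + 1)*(a^2 + 8*a + 16) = a*(a - 4)*(a + 1)*(a + 4)*(a + 4)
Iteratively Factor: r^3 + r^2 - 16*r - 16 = (r + 4)*(r^2 - 3*r - 4) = (r + 1)*(r + 4)*(r - 4)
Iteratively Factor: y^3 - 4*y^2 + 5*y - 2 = (y - 2)*(y^2 - 2*y + 1) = (y - 2)*(y - 1)*(y - 1)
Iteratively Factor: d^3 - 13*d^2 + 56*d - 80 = (d - 5)*(d^2 - 8*d + 16) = (d - 5)*(d - 4)*(d - 4)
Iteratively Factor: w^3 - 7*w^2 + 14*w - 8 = (w - 1)*(w^2 - 6*w + 8) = (w - 4)*(w - 1)*(w - 2)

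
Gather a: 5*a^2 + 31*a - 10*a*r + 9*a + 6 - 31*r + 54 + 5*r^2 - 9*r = 5*a^2 + a*(40 - 10*r) + 5*r^2 - 40*r + 60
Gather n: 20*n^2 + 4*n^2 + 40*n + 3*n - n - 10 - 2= 24*n^2 + 42*n - 12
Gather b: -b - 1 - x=-b - x - 1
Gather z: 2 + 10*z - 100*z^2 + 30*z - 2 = -100*z^2 + 40*z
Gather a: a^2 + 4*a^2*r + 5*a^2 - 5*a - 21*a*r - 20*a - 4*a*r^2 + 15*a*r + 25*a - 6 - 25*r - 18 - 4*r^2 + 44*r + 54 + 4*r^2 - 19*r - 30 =a^2*(4*r + 6) + a*(-4*r^2 - 6*r)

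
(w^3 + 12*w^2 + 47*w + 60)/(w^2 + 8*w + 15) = w + 4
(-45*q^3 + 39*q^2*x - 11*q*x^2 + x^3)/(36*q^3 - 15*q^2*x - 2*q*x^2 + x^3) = (-5*q + x)/(4*q + x)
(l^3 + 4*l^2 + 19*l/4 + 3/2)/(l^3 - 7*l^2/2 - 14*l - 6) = (l + 3/2)/(l - 6)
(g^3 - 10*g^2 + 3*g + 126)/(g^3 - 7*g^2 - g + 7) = (g^2 - 3*g - 18)/(g^2 - 1)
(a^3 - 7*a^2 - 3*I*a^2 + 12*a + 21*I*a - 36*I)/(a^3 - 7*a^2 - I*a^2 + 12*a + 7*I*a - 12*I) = (a - 3*I)/(a - I)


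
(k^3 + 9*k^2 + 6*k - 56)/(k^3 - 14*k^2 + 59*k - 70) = (k^2 + 11*k + 28)/(k^2 - 12*k + 35)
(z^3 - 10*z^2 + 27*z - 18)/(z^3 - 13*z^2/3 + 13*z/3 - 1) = 3*(z - 6)/(3*z - 1)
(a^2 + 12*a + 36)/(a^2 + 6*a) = (a + 6)/a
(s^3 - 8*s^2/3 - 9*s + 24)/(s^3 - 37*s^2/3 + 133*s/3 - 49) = (3*s^2 + s - 24)/(3*s^2 - 28*s + 49)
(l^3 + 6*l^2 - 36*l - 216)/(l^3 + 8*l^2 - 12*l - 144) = (l - 6)/(l - 4)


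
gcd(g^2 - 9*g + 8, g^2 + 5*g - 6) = g - 1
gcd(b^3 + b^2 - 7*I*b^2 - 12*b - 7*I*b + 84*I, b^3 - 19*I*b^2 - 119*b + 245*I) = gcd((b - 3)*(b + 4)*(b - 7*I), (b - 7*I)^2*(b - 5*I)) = b - 7*I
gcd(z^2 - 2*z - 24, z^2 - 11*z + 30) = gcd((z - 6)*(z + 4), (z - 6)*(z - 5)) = z - 6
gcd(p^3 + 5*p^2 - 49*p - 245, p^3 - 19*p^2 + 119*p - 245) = p - 7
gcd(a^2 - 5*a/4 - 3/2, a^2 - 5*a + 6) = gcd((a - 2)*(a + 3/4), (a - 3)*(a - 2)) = a - 2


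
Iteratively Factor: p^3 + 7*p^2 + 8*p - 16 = (p - 1)*(p^2 + 8*p + 16) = (p - 1)*(p + 4)*(p + 4)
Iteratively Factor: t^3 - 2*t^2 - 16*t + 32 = (t + 4)*(t^2 - 6*t + 8) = (t - 2)*(t + 4)*(t - 4)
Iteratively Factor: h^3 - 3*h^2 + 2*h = (h)*(h^2 - 3*h + 2) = h*(h - 2)*(h - 1)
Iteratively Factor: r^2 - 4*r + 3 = (r - 3)*(r - 1)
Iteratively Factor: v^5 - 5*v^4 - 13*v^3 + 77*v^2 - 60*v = (v - 3)*(v^4 - 2*v^3 - 19*v^2 + 20*v) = v*(v - 3)*(v^3 - 2*v^2 - 19*v + 20) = v*(v - 5)*(v - 3)*(v^2 + 3*v - 4) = v*(v - 5)*(v - 3)*(v - 1)*(v + 4)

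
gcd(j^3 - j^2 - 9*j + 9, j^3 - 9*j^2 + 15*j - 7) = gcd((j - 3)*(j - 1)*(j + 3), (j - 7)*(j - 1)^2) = j - 1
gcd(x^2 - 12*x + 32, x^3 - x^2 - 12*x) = x - 4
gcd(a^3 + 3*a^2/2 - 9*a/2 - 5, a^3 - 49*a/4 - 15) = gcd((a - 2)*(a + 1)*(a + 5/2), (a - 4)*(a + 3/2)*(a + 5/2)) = a + 5/2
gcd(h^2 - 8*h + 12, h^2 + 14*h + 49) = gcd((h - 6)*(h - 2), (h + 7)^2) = 1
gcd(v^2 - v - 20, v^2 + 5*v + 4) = v + 4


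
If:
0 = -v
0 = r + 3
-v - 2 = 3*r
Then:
No Solution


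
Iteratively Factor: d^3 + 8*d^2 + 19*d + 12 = (d + 1)*(d^2 + 7*d + 12) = (d + 1)*(d + 3)*(d + 4)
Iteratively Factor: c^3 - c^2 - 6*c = (c + 2)*(c^2 - 3*c) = (c - 3)*(c + 2)*(c)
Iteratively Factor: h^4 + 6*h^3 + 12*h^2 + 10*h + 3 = (h + 3)*(h^3 + 3*h^2 + 3*h + 1) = (h + 1)*(h + 3)*(h^2 + 2*h + 1) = (h + 1)^2*(h + 3)*(h + 1)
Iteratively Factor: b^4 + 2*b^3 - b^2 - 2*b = (b - 1)*(b^3 + 3*b^2 + 2*b) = b*(b - 1)*(b^2 + 3*b + 2) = b*(b - 1)*(b + 2)*(b + 1)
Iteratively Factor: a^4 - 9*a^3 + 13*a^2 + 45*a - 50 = (a + 2)*(a^3 - 11*a^2 + 35*a - 25) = (a - 1)*(a + 2)*(a^2 - 10*a + 25) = (a - 5)*(a - 1)*(a + 2)*(a - 5)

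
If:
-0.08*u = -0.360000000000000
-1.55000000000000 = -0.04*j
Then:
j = 38.75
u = 4.50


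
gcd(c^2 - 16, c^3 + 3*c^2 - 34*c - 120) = c + 4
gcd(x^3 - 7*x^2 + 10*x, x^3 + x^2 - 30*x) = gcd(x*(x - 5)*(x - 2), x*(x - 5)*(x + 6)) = x^2 - 5*x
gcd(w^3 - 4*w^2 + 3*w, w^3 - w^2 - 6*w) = w^2 - 3*w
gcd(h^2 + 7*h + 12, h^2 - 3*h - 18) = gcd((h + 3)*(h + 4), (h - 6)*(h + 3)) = h + 3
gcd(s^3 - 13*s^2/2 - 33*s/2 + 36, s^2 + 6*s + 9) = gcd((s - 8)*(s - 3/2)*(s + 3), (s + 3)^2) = s + 3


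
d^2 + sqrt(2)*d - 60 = (d - 5*sqrt(2))*(d + 6*sqrt(2))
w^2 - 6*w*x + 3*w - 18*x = (w + 3)*(w - 6*x)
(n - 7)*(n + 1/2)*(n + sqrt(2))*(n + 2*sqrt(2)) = n^4 - 13*n^3/2 + 3*sqrt(2)*n^3 - 39*sqrt(2)*n^2/2 + n^2/2 - 26*n - 21*sqrt(2)*n/2 - 14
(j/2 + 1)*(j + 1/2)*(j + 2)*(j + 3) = j^4/2 + 15*j^3/4 + 39*j^2/4 + 10*j + 3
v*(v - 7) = v^2 - 7*v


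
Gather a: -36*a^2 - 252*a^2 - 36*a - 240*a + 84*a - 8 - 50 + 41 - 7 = -288*a^2 - 192*a - 24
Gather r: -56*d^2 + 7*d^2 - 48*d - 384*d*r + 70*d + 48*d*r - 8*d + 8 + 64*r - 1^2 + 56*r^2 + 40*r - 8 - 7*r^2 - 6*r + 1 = -49*d^2 + 14*d + 49*r^2 + r*(98 - 336*d)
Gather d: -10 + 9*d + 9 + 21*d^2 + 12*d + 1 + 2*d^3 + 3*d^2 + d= 2*d^3 + 24*d^2 + 22*d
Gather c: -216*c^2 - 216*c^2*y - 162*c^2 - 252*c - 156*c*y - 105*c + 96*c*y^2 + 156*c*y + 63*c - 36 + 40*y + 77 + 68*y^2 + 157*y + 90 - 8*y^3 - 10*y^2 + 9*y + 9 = c^2*(-216*y - 378) + c*(96*y^2 - 294) - 8*y^3 + 58*y^2 + 206*y + 140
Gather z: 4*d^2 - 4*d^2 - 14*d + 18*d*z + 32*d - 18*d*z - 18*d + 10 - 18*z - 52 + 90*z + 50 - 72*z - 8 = 0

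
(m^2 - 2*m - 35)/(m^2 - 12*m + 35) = (m + 5)/(m - 5)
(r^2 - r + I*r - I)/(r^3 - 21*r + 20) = (r + I)/(r^2 + r - 20)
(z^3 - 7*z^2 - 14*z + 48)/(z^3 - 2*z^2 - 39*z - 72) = (z - 2)/(z + 3)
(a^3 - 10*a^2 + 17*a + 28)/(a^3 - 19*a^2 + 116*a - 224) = (a + 1)/(a - 8)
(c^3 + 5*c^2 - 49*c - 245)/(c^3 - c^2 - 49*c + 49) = (c + 5)/(c - 1)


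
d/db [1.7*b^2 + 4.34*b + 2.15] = 3.4*b + 4.34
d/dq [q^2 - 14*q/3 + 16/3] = 2*q - 14/3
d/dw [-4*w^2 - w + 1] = -8*w - 1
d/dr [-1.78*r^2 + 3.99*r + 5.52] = 3.99 - 3.56*r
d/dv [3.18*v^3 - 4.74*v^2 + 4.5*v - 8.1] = 9.54*v^2 - 9.48*v + 4.5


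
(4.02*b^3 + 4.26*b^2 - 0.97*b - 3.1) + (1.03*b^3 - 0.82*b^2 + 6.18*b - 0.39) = 5.05*b^3 + 3.44*b^2 + 5.21*b - 3.49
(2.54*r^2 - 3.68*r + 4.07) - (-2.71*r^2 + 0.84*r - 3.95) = 5.25*r^2 - 4.52*r + 8.02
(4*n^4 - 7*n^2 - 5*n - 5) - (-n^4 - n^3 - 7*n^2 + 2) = 5*n^4 + n^3 - 5*n - 7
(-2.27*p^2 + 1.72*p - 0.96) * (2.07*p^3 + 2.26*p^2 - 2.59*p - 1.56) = -4.6989*p^5 - 1.5698*p^4 + 7.7793*p^3 - 3.0832*p^2 - 0.196800000000001*p + 1.4976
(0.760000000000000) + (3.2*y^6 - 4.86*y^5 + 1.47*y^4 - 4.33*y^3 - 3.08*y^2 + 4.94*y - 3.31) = 3.2*y^6 - 4.86*y^5 + 1.47*y^4 - 4.33*y^3 - 3.08*y^2 + 4.94*y - 2.55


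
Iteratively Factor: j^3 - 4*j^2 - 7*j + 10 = (j - 1)*(j^2 - 3*j - 10) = (j - 1)*(j + 2)*(j - 5)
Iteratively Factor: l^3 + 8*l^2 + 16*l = (l + 4)*(l^2 + 4*l) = (l + 4)^2*(l)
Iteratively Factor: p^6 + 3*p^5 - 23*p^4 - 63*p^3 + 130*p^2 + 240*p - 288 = (p + 3)*(p^5 - 23*p^3 + 6*p^2 + 112*p - 96) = (p + 3)*(p + 4)*(p^4 - 4*p^3 - 7*p^2 + 34*p - 24) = (p - 4)*(p + 3)*(p + 4)*(p^3 - 7*p + 6) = (p - 4)*(p + 3)^2*(p + 4)*(p^2 - 3*p + 2) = (p - 4)*(p - 1)*(p + 3)^2*(p + 4)*(p - 2)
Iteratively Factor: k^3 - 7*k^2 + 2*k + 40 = (k - 4)*(k^2 - 3*k - 10) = (k - 4)*(k + 2)*(k - 5)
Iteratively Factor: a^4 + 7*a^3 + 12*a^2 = (a)*(a^3 + 7*a^2 + 12*a) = a*(a + 3)*(a^2 + 4*a) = a^2*(a + 3)*(a + 4)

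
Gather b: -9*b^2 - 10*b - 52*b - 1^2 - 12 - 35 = -9*b^2 - 62*b - 48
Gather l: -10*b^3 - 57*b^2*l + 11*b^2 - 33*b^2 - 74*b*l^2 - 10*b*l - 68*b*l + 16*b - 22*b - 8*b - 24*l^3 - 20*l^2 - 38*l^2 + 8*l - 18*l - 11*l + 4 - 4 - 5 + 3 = -10*b^3 - 22*b^2 - 14*b - 24*l^3 + l^2*(-74*b - 58) + l*(-57*b^2 - 78*b - 21) - 2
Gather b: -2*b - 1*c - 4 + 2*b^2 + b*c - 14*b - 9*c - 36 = 2*b^2 + b*(c - 16) - 10*c - 40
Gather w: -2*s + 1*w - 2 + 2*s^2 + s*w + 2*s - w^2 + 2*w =2*s^2 - w^2 + w*(s + 3) - 2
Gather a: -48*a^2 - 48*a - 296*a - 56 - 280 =-48*a^2 - 344*a - 336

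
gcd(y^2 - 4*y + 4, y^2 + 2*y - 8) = y - 2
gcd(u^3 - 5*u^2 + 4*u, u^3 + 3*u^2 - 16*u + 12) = u - 1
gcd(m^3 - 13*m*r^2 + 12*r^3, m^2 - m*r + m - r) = -m + r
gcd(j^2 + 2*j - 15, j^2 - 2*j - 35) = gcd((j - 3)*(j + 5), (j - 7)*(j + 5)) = j + 5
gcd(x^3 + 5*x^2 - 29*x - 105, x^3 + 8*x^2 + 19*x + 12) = x + 3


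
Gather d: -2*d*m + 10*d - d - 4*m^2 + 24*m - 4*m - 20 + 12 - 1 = d*(9 - 2*m) - 4*m^2 + 20*m - 9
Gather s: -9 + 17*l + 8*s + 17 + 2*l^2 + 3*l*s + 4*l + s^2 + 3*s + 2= 2*l^2 + 21*l + s^2 + s*(3*l + 11) + 10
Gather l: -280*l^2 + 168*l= -280*l^2 + 168*l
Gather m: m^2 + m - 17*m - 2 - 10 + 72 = m^2 - 16*m + 60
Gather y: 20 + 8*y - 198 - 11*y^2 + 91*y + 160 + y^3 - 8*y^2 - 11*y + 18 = y^3 - 19*y^2 + 88*y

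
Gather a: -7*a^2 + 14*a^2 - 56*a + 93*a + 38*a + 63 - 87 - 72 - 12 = 7*a^2 + 75*a - 108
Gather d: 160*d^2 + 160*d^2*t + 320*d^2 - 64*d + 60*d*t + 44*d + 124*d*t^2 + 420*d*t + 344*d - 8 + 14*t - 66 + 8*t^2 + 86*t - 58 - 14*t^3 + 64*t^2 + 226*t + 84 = d^2*(160*t + 480) + d*(124*t^2 + 480*t + 324) - 14*t^3 + 72*t^2 + 326*t - 48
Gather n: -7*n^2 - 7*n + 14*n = -7*n^2 + 7*n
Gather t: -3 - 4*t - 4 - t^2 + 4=-t^2 - 4*t - 3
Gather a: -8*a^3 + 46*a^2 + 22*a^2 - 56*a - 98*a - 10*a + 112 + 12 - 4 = -8*a^3 + 68*a^2 - 164*a + 120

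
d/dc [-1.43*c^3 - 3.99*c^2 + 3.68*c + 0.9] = -4.29*c^2 - 7.98*c + 3.68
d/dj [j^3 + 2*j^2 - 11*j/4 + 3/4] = 3*j^2 + 4*j - 11/4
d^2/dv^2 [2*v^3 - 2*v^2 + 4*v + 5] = 12*v - 4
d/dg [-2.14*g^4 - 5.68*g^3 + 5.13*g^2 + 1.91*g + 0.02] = -8.56*g^3 - 17.04*g^2 + 10.26*g + 1.91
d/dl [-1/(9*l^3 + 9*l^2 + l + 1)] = (27*l^2 + 18*l + 1)/(9*l^3 + 9*l^2 + l + 1)^2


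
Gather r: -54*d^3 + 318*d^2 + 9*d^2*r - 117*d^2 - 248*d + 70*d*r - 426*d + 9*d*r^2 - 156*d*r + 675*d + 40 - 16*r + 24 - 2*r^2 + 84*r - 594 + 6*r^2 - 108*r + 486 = -54*d^3 + 201*d^2 + d + r^2*(9*d + 4) + r*(9*d^2 - 86*d - 40) - 44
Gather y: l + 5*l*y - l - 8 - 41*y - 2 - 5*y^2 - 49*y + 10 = -5*y^2 + y*(5*l - 90)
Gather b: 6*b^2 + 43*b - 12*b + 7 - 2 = 6*b^2 + 31*b + 5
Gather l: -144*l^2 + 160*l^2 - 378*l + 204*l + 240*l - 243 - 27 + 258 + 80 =16*l^2 + 66*l + 68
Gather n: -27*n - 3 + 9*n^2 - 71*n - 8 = 9*n^2 - 98*n - 11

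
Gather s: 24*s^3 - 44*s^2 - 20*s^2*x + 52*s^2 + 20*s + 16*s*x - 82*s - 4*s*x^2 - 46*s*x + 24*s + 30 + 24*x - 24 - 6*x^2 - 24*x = 24*s^3 + s^2*(8 - 20*x) + s*(-4*x^2 - 30*x - 38) - 6*x^2 + 6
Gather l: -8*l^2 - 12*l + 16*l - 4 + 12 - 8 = -8*l^2 + 4*l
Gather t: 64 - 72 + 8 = 0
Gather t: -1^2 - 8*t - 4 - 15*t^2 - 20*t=-15*t^2 - 28*t - 5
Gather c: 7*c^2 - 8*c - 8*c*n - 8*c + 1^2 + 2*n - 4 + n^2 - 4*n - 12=7*c^2 + c*(-8*n - 16) + n^2 - 2*n - 15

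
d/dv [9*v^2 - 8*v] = 18*v - 8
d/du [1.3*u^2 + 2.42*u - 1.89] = 2.6*u + 2.42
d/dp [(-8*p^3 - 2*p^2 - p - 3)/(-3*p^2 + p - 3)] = (24*p^4 - 16*p^3 + 67*p^2 - 6*p + 6)/(9*p^4 - 6*p^3 + 19*p^2 - 6*p + 9)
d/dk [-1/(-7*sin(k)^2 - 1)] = -28*sin(2*k)/(7*cos(2*k) - 9)^2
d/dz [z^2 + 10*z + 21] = 2*z + 10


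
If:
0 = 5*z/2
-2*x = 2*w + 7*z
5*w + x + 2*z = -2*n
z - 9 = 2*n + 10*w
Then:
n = 3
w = -3/2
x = 3/2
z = 0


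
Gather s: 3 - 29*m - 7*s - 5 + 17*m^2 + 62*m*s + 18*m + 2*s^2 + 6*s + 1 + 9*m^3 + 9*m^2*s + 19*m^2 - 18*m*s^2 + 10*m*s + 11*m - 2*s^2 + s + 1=9*m^3 + 36*m^2 - 18*m*s^2 + s*(9*m^2 + 72*m)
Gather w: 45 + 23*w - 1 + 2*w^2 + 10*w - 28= 2*w^2 + 33*w + 16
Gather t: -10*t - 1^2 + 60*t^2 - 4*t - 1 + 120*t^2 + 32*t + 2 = 180*t^2 + 18*t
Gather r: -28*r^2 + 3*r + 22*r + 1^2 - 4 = -28*r^2 + 25*r - 3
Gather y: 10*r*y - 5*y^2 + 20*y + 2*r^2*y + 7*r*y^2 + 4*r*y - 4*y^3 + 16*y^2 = -4*y^3 + y^2*(7*r + 11) + y*(2*r^2 + 14*r + 20)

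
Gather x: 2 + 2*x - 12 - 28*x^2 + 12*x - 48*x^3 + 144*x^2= -48*x^3 + 116*x^2 + 14*x - 10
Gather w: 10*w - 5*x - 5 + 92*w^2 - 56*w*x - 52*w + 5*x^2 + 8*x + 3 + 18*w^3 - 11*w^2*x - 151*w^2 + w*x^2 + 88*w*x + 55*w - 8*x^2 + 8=18*w^3 + w^2*(-11*x - 59) + w*(x^2 + 32*x + 13) - 3*x^2 + 3*x + 6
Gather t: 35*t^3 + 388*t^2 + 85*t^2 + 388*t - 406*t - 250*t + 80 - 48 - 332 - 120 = 35*t^3 + 473*t^2 - 268*t - 420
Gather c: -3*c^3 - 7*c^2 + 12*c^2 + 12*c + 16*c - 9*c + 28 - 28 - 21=-3*c^3 + 5*c^2 + 19*c - 21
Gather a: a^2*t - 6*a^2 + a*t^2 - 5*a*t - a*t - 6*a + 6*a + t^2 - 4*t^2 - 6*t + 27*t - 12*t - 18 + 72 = a^2*(t - 6) + a*(t^2 - 6*t) - 3*t^2 + 9*t + 54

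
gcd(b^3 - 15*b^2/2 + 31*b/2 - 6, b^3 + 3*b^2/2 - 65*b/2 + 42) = b - 4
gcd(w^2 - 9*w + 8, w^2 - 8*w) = w - 8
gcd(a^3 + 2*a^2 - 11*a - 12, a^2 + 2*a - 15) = a - 3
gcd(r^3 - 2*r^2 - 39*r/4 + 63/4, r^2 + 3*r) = r + 3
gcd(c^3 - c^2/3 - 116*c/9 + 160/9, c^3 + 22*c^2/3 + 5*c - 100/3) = c^2 + 7*c/3 - 20/3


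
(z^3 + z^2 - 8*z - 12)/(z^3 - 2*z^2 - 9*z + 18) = (z^2 + 4*z + 4)/(z^2 + z - 6)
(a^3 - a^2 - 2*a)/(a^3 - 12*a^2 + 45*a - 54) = a*(a^2 - a - 2)/(a^3 - 12*a^2 + 45*a - 54)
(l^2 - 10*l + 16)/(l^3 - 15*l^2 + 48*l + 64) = (l - 2)/(l^2 - 7*l - 8)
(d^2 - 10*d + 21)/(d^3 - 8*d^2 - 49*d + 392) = (d - 3)/(d^2 - d - 56)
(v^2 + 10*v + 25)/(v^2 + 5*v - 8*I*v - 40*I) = (v + 5)/(v - 8*I)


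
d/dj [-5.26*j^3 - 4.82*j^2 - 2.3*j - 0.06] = -15.78*j^2 - 9.64*j - 2.3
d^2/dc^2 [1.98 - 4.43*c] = 0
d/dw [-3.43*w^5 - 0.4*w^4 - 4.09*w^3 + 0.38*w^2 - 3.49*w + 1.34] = -17.15*w^4 - 1.6*w^3 - 12.27*w^2 + 0.76*w - 3.49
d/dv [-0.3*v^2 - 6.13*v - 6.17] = -0.6*v - 6.13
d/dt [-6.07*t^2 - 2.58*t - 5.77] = -12.14*t - 2.58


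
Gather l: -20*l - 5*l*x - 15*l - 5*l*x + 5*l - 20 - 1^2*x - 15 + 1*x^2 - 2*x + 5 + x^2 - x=l*(-10*x - 30) + 2*x^2 - 4*x - 30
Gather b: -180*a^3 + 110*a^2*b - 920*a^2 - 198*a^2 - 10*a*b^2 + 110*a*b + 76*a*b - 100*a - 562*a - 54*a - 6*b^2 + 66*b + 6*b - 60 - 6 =-180*a^3 - 1118*a^2 - 716*a + b^2*(-10*a - 6) + b*(110*a^2 + 186*a + 72) - 66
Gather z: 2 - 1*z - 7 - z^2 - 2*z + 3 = -z^2 - 3*z - 2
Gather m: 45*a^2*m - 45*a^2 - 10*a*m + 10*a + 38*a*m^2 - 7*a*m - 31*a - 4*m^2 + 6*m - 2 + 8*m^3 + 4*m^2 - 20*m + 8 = -45*a^2 + 38*a*m^2 - 21*a + 8*m^3 + m*(45*a^2 - 17*a - 14) + 6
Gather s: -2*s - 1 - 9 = -2*s - 10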